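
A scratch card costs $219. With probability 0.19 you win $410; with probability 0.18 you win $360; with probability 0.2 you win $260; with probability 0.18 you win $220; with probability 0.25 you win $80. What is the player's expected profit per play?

35.3

E[payout] = 410·0.19 + 360·0.18 + 260·0.2 + 220·0.18 + 80·0.25
 = 77.9 + 64.8 + 52 + 39.6 + 20
 = 254.3
Net = 254.3 - 219 = 35.3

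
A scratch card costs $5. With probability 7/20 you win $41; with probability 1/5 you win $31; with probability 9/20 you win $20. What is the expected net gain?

E[payout] = 41·7/20 + 31·1/5 + 20·9/20
 = 287/20 + 31/5 + 9
 = 591/20
Net = 591/20 - 5 = 491/20

24.55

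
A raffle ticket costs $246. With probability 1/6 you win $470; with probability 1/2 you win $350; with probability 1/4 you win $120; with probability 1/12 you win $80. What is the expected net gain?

44

E[payout] = 470·1/6 + 350·1/2 + 120·1/4 + 80·1/12
 = 235/3 + 175 + 30 + 20/3
 = 290
Net = 290 - 246 = 44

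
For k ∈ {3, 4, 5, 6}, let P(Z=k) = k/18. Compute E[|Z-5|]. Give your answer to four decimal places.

0.8889

E[|Z-5|] = Σ |z-5|·P(Z=z)
 = 2·1/6 + 1·2/9 + 0·5/18 + 1·1/3
 = 1/3 + 2/9 + 0 + 1/3
 = 8/9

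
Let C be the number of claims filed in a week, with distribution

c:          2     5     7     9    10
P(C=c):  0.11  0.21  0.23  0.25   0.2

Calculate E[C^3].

488.27

E[C^3] = Σ c^3·P(C=c)
 = 8·0.11 + 125·0.21 + 343·0.23 + 729·0.25 + 1000·0.2
 = 0.88 + 26.25 + 78.89 + 182.25 + 200
 = 488.27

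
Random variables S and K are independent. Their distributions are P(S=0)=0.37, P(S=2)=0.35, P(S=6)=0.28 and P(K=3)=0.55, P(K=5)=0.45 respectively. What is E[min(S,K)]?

1.792

E[min(S,K)] = Σ_s Σ_k min(s,k) · P(S=s)P(K=k)
 = 0·0.2035 + 0·0.1665 + 2·0.1925 + 2·0.1575 + 3·0.154 + 5·0.126
 = 0 + 0 + 0.385 + 0.315 + 0.462 + 0.63
 = 1.792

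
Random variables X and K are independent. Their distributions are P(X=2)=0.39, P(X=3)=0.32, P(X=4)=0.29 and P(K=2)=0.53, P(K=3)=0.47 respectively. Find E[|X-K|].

E[|X-K|] = Σ_x Σ_k |x-k| · P(X=x)P(K=k)
 = 0·0.2067 + 1·0.1833 + 1·0.1696 + 0·0.1504 + 2·0.1537 + 1·0.1363
 = 0 + 0.1833 + 0.1696 + 0 + 0.3074 + 0.1363
 = 0.7966

0.7966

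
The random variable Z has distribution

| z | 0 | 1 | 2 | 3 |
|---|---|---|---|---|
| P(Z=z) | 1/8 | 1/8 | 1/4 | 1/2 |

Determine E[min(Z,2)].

1.625

E[min(Z,2)] = Σ min(z,2)·P(Z=z)
 = 0·1/8 + 1·1/8 + 2·1/4 + 2·1/2
 = 0 + 1/8 + 1/2 + 1
 = 13/8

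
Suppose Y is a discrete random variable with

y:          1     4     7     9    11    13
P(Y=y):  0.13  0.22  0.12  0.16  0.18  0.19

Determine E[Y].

E[Y] = Σ y·P(Y=y)
 = 1·0.13 + 4·0.22 + 7·0.12 + 9·0.16 + 11·0.18 + 13·0.19
 = 0.13 + 0.88 + 0.84 + 1.44 + 1.98 + 2.47
 = 7.74

7.74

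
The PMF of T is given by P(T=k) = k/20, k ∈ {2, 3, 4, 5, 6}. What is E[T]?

E[T] = Σ t·P(T=t)
 = 2·1/10 + 3·3/20 + 4·1/5 + 5·1/4 + 6·3/10
 = 1/5 + 9/20 + 4/5 + 5/4 + 9/5
 = 9/2

4.5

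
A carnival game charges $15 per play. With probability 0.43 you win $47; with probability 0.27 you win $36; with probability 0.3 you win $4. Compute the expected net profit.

E[payout] = 47·0.43 + 36·0.27 + 4·0.3
 = 20.21 + 9.72 + 1.2
 = 31.13
Net = 31.13 - 15 = 16.13

16.13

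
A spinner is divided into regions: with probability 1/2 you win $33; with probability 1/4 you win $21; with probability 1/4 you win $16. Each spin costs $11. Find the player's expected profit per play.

E[payout] = 33·1/2 + 21·1/4 + 16·1/4
 = 33/2 + 21/4 + 4
 = 103/4
Net = 103/4 - 11 = 59/4

14.75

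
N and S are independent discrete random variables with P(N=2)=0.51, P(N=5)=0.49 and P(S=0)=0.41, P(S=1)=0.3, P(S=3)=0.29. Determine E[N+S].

E[N+S] = Σ_n Σ_s (n+s) · P(N=n)P(S=s)
 = 2·0.2091 + 3·0.153 + 5·0.1479 + 5·0.2009 + 6·0.147 + 8·0.1421
 = 0.4182 + 0.459 + 0.7395 + 1.0045 + 0.882 + 1.1368
 = 4.64

4.64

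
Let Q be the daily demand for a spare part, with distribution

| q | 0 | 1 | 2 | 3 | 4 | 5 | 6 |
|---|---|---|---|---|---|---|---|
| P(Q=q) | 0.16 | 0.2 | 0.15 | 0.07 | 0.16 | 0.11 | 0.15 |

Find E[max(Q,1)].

E[max(Q,1)] = Σ max(q,1)·P(Q=q)
 = 1·0.16 + 1·0.2 + 2·0.15 + 3·0.07 + 4·0.16 + 5·0.11 + 6·0.15
 = 0.16 + 0.2 + 0.3 + 0.21 + 0.64 + 0.55 + 0.9
 = 2.96

2.96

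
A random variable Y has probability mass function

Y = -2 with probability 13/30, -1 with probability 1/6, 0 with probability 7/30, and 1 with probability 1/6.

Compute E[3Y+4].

1.4

E[3Y+4] = Σ (3y+4)·P(Y=y)
 = (-2)·13/30 + 1·1/6 + 4·7/30 + 7·1/6
 = (-13/15) + 1/6 + 14/15 + 7/6
 = 7/5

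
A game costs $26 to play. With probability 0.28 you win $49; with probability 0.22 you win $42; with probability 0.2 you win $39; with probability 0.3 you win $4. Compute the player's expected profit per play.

5.96

E[payout] = 49·0.28 + 42·0.22 + 39·0.2 + 4·0.3
 = 13.72 + 9.24 + 7.8 + 1.2
 = 31.96
Net = 31.96 - 26 = 5.96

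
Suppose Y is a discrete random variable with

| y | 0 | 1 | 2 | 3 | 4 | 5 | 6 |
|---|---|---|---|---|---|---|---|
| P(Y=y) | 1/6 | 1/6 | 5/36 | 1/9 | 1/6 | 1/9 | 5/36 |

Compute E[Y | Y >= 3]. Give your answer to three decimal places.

P(Y >= 3) = 1/9 + 1/6 + 1/9 + 5/36 = 19/36.
E[Y | Y >= 3] = [3·1/9 + 4·1/6 + 5·1/9 + 6·5/36] / (19/36)
 = 43/18 / (19/36)
 = 86/19

4.526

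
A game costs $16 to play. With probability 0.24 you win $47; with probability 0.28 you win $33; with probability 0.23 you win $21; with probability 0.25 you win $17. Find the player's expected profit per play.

13.6

E[payout] = 47·0.24 + 33·0.28 + 21·0.23 + 17·0.25
 = 11.28 + 9.24 + 4.83 + 4.25
 = 29.6
Net = 29.6 - 16 = 13.6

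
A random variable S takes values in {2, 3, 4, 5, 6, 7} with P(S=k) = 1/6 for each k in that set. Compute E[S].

E[S] = Σ s·P(S=s)
 = 2·1/6 + 3·1/6 + 4·1/6 + 5·1/6 + 6·1/6 + 7·1/6
 = 1/3 + 1/2 + 2/3 + 5/6 + 1 + 7/6
 = 9/2

4.5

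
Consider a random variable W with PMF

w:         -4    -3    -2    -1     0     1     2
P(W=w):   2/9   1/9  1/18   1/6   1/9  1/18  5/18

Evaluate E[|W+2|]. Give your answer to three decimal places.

E[|W+2|] = Σ |w+2|·P(W=w)
 = 2·2/9 + 1·1/9 + 0·1/18 + 1·1/6 + 2·1/9 + 3·1/18 + 4·5/18
 = 4/9 + 1/9 + 0 + 1/6 + 2/9 + 1/6 + 10/9
 = 20/9

2.222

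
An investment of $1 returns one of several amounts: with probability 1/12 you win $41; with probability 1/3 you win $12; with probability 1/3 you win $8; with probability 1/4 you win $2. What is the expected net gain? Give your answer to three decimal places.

9.583

E[payout] = 41·1/12 + 12·1/3 + 8·1/3 + 2·1/4
 = 41/12 + 4 + 8/3 + 1/2
 = 127/12
Net = 127/12 - 1 = 115/12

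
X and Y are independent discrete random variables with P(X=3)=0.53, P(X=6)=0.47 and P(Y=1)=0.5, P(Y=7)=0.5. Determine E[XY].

E[XY] = Σ_x Σ_y xy · P(X=x)P(Y=y)
 = 3·0.265 + 21·0.265 + 6·0.235 + 42·0.235
 = 0.795 + 5.565 + 1.41 + 9.87
 = 17.64

17.64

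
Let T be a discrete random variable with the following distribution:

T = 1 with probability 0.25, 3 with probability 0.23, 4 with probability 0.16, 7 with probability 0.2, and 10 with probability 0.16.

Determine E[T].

E[T] = Σ t·P(T=t)
 = 1·0.25 + 3·0.23 + 4·0.16 + 7·0.2 + 10·0.16
 = 0.25 + 0.69 + 0.64 + 1.4 + 1.6
 = 4.58

4.58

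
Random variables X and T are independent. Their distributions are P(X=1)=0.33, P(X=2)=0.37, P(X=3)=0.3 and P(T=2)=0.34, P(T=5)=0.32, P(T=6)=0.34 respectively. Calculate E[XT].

8.5104

E[XT] = Σ_x Σ_t xt · P(X=x)P(T=t)
 = 2·0.1122 + 5·0.1056 + 6·0.1122 + 4·0.1258 + 10·0.1184 + 12·0.1258 + 6·0.102 + 15·0.096 + 18·0.102
 = 0.2244 + 0.528 + 0.6732 + 0.5032 + 1.184 + 1.5096 + 0.612 + 1.44 + 1.836
 = 8.5104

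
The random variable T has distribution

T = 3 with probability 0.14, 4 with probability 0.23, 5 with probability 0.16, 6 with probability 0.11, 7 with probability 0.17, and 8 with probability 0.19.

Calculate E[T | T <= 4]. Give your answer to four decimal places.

P(T <= 4) = 0.14 + 0.23 = 0.37.
E[T | T <= 4] = [3·0.14 + 4·0.23] / 0.37
 = 1.34 / 0.37
 = 134/37

3.6216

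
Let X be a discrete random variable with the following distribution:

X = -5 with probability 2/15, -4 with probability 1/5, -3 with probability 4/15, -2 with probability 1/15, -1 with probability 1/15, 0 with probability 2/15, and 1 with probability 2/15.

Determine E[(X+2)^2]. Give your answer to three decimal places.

4.067

E[(X+2)^2] = Σ (x+2)^2·P(X=x)
 = 9·2/15 + 4·1/5 + 1·4/15 + 0·1/15 + 1·1/15 + 4·2/15 + 9·2/15
 = 6/5 + 4/5 + 4/15 + 0 + 1/15 + 8/15 + 6/5
 = 61/15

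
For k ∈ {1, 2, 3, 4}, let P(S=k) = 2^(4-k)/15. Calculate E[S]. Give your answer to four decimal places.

E[S] = Σ s·P(S=s)
 = 1·8/15 + 2·4/15 + 3·2/15 + 4·1/15
 = 8/15 + 8/15 + 2/5 + 4/15
 = 26/15

1.7333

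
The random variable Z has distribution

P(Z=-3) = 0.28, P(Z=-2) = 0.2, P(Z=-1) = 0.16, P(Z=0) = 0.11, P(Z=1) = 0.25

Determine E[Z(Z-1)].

E[Z(Z-1)] = Σ z(z-1)·P(Z=z)
 = 12·0.28 + 6·0.2 + 2·0.16 + 0·0.11 + 0·0.25
 = 3.36 + 1.2 + 0.32 + 0 + 0
 = 4.88

4.88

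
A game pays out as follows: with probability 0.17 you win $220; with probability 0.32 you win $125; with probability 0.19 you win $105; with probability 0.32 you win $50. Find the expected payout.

113.35

E[payout] = 220·0.17 + 125·0.32 + 105·0.19 + 50·0.32
 = 37.4 + 40 + 19.95 + 16
 = 113.35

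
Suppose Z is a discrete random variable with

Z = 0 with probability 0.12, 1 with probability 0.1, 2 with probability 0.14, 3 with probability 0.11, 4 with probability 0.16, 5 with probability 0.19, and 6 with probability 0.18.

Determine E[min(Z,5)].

E[min(Z,5)] = Σ min(z,5)·P(Z=z)
 = 0·0.12 + 1·0.1 + 2·0.14 + 3·0.11 + 4·0.16 + 5·0.19 + 5·0.18
 = 0 + 0.1 + 0.28 + 0.33 + 0.64 + 0.95 + 0.9
 = 3.2

3.2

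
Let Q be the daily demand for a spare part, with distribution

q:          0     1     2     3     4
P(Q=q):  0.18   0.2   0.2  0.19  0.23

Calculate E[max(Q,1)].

E[max(Q,1)] = Σ max(q,1)·P(Q=q)
 = 1·0.18 + 1·0.2 + 2·0.2 + 3·0.19 + 4·0.23
 = 0.18 + 0.2 + 0.4 + 0.57 + 0.92
 = 2.27

2.27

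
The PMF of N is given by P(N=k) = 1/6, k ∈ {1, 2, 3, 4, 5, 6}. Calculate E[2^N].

E[2^N] = Σ 2^n·P(N=n)
 = 2·1/6 + 4·1/6 + 8·1/6 + 16·1/6 + 32·1/6 + 64·1/6
 = 1/3 + 2/3 + 4/3 + 8/3 + 16/3 + 32/3
 = 21

21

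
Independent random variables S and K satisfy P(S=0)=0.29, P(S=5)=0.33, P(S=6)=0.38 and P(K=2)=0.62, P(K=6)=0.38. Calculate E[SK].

E[SK] = Σ_s Σ_k sk · P(S=s)P(K=k)
 = 0·0.1798 + 0·0.1102 + 10·0.2046 + 30·0.1254 + 12·0.2356 + 36·0.1444
 = 0 + 0 + 2.046 + 3.762 + 2.8272 + 5.1984
 = 13.8336

13.8336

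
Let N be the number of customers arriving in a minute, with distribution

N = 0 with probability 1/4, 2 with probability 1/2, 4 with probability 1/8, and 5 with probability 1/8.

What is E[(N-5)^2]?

10.875

E[(N-5)^2] = Σ (n-5)^2·P(N=n)
 = 25·1/4 + 9·1/2 + 1·1/8 + 0·1/8
 = 25/4 + 9/2 + 1/8 + 0
 = 87/8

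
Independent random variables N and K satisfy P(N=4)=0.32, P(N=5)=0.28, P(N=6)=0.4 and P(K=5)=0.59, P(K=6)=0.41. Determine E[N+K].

E[N+K] = Σ_n Σ_k (n+k) · P(N=n)P(K=k)
 = 9·0.1888 + 10·0.1312 + 10·0.1652 + 11·0.1148 + 11·0.236 + 12·0.164
 = 1.6992 + 1.312 + 1.652 + 1.2628 + 2.596 + 1.968
 = 10.49

10.49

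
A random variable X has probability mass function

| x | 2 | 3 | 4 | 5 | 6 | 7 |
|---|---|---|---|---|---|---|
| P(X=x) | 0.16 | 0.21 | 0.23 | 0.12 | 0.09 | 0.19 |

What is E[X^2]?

E[X^2] = Σ x^2·P(X=x)
 = 4·0.16 + 9·0.21 + 16·0.23 + 25·0.12 + 36·0.09 + 49·0.19
 = 0.64 + 1.89 + 3.68 + 3 + 3.24 + 9.31
 = 21.76

21.76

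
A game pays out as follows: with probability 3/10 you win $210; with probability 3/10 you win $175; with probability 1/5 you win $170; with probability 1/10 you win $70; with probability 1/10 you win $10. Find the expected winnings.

E[payout] = 210·3/10 + 175·3/10 + 170·1/5 + 70·1/10 + 10·1/10
 = 63 + 105/2 + 34 + 7 + 1
 = 315/2

157.5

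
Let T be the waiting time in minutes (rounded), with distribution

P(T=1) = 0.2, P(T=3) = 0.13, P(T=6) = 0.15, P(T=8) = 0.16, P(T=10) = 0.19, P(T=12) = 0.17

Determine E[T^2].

E[T^2] = Σ t^2·P(T=t)
 = 1·0.2 + 9·0.13 + 36·0.15 + 64·0.16 + 100·0.19 + 144·0.17
 = 0.2 + 1.17 + 5.4 + 10.24 + 19 + 24.48
 = 60.49

60.49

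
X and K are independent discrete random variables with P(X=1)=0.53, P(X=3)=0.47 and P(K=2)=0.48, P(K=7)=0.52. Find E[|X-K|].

3.1112

E[|X-K|] = Σ_x Σ_k |x-k| · P(X=x)P(K=k)
 = 1·0.2544 + 6·0.2756 + 1·0.2256 + 4·0.2444
 = 0.2544 + 1.6536 + 0.2256 + 0.9776
 = 3.1112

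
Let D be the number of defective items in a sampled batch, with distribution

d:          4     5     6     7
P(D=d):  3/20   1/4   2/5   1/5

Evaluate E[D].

E[D] = Σ d·P(D=d)
 = 4·3/20 + 5·1/4 + 6·2/5 + 7·1/5
 = 3/5 + 5/4 + 12/5 + 7/5
 = 113/20

5.65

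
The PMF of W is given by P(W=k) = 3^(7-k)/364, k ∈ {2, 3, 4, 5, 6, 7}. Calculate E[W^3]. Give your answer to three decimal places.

E[W^3] = Σ w^3·P(W=w)
 = 8·243/364 + 27·81/364 + 64·27/364 + 125·9/364 + 216·3/364 + 343·1/364
 = 486/91 + 2187/364 + 432/91 + 1125/364 + 162/91 + 49/52
 = 7975/364

21.909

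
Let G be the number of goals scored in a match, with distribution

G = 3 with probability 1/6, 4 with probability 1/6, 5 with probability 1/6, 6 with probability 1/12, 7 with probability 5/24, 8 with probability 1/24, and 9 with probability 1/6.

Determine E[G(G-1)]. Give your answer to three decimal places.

E[G(G-1)] = Σ g(g-1)·P(G=g)
 = 6·1/6 + 12·1/6 + 20·1/6 + 30·1/12 + 42·5/24 + 56·1/24 + 72·1/6
 = 1 + 2 + 10/3 + 5/2 + 35/4 + 7/3 + 12
 = 383/12

31.917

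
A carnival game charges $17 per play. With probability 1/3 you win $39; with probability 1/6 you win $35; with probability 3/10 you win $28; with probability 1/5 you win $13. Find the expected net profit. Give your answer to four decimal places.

E[payout] = 39·1/3 + 35·1/6 + 28·3/10 + 13·1/5
 = 13 + 35/6 + 42/5 + 13/5
 = 179/6
Net = 179/6 - 17 = 77/6

12.8333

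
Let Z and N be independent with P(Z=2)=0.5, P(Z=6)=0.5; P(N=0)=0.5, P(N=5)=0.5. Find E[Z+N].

6.5

E[Z+N] = Σ_z Σ_n (z+n) · P(Z=z)P(N=n)
 = 2·0.25 + 7·0.25 + 6·0.25 + 11·0.25
 = 0.5 + 1.75 + 1.5 + 2.75
 = 6.5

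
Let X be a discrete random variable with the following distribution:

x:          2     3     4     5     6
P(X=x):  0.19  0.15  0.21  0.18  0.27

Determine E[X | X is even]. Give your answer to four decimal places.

P(X is even) = 0.19 + 0.21 + 0.27 = 0.67.
E[X | X is even] = [2·0.19 + 4·0.21 + 6·0.27] / 0.67
 = 2.84 / 0.67
 = 284/67

4.2388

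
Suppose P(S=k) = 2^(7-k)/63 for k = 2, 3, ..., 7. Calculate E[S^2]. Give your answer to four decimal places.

9.8571

E[S^2] = Σ s^2·P(S=s)
 = 4·32/63 + 9·16/63 + 16·8/63 + 25·4/63 + 36·2/63 + 49·1/63
 = 128/63 + 16/7 + 128/63 + 100/63 + 8/7 + 7/9
 = 69/7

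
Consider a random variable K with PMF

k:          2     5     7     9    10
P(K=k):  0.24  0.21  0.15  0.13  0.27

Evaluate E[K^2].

E[K^2] = Σ k^2·P(K=k)
 = 4·0.24 + 25·0.21 + 49·0.15 + 81·0.13 + 100·0.27
 = 0.96 + 5.25 + 7.35 + 10.53 + 27
 = 51.09

51.09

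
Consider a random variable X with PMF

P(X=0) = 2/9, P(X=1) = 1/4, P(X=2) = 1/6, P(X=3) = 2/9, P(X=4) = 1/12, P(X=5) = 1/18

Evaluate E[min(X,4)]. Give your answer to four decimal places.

E[min(X,4)] = Σ min(x,4)·P(X=x)
 = 0·2/9 + 1·1/4 + 2·1/6 + 3·2/9 + 4·1/12 + 4·1/18
 = 0 + 1/4 + 1/3 + 2/3 + 1/3 + 2/9
 = 65/36

1.8056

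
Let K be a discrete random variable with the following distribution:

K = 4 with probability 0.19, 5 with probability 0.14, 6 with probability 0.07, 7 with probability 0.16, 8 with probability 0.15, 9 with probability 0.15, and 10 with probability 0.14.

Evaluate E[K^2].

52.65

E[K^2] = Σ k^2·P(K=k)
 = 16·0.19 + 25·0.14 + 36·0.07 + 49·0.16 + 64·0.15 + 81·0.15 + 100·0.14
 = 3.04 + 3.5 + 2.52 + 7.84 + 9.6 + 12.15 + 14
 = 52.65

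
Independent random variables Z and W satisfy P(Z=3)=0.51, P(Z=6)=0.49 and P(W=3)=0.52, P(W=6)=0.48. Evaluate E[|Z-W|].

1.4988

E[|Z-W|] = Σ_z Σ_w |z-w| · P(Z=z)P(W=w)
 = 0·0.2652 + 3·0.2448 + 3·0.2548 + 0·0.2352
 = 0 + 0.7344 + 0.7644 + 0
 = 1.4988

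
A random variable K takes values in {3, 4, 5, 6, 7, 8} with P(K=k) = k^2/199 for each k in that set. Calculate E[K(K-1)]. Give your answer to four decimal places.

37.5276

E[K(K-1)] = Σ k(k-1)·P(K=k)
 = 6·9/199 + 12·16/199 + 20·25/199 + 30·36/199 + 42·49/199 + 56·64/199
 = 54/199 + 192/199 + 500/199 + 1080/199 + 2058/199 + 3584/199
 = 7468/199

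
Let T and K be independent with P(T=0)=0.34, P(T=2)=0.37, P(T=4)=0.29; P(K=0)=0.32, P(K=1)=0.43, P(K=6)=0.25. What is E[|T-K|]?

E[|T-K|] = Σ_t Σ_k |t-k| · P(T=t)P(K=k)
 = 0·0.1088 + 1·0.1462 + 6·0.085 + 2·0.1184 + 1·0.1591 + 4·0.0925 + 4·0.0928 + 3·0.1247 + 2·0.0725
 = 0 + 0.1462 + 0.51 + 0.2368 + 0.1591 + 0.37 + 0.3712 + 0.3741 + 0.145
 = 2.3124

2.3124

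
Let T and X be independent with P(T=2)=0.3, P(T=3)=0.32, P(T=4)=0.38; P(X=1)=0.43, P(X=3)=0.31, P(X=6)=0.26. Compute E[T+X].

6

E[T+X] = Σ_t Σ_x (t+x) · P(T=t)P(X=x)
 = 3·0.129 + 5·0.093 + 8·0.078 + 4·0.1376 + 6·0.0992 + 9·0.0832 + 5·0.1634 + 7·0.1178 + 10·0.0988
 = 0.387 + 0.465 + 0.624 + 0.5504 + 0.5952 + 0.7488 + 0.817 + 0.8246 + 0.988
 = 6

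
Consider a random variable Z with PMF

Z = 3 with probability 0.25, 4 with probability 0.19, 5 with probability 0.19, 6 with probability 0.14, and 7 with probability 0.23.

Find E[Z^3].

151.79

E[Z^3] = Σ z^3·P(Z=z)
 = 27·0.25 + 64·0.19 + 125·0.19 + 216·0.14 + 343·0.23
 = 6.75 + 12.16 + 23.75 + 30.24 + 78.89
 = 151.79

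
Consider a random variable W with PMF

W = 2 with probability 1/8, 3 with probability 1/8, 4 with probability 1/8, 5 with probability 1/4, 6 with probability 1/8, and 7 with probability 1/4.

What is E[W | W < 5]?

3

P(W < 5) = 1/8 + 1/8 + 1/8 = 3/8.
E[W | W < 5] = [2·1/8 + 3·1/8 + 4·1/8] / (3/8)
 = 9/8 / (3/8)
 = 3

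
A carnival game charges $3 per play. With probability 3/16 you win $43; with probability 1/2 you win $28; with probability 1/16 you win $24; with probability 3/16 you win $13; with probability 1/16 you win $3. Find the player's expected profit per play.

E[payout] = 43·3/16 + 28·1/2 + 24·1/16 + 13·3/16 + 3·1/16
 = 129/16 + 14 + 3/2 + 39/16 + 3/16
 = 419/16
Net = 419/16 - 3 = 371/16

23.1875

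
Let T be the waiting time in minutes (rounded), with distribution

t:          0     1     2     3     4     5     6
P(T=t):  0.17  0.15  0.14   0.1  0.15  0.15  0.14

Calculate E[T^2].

12.8

E[T^2] = Σ t^2·P(T=t)
 = 0·0.17 + 1·0.15 + 4·0.14 + 9·0.1 + 16·0.15 + 25·0.15 + 36·0.14
 = 0 + 0.15 + 0.56 + 0.9 + 2.4 + 3.75 + 5.04
 = 12.8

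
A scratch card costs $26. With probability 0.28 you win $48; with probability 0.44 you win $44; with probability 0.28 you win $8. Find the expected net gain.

E[payout] = 48·0.28 + 44·0.44 + 8·0.28
 = 13.44 + 19.36 + 2.24
 = 35.04
Net = 35.04 - 26 = 9.04

9.04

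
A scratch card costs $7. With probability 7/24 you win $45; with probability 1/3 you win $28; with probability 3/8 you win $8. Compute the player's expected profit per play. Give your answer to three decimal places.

E[payout] = 45·7/24 + 28·1/3 + 8·3/8
 = 105/8 + 28/3 + 3
 = 611/24
Net = 611/24 - 7 = 443/24

18.458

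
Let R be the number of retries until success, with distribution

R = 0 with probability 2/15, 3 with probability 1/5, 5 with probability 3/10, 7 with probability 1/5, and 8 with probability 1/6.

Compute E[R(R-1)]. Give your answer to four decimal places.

24.9333

E[R(R-1)] = Σ r(r-1)·P(R=r)
 = 0·2/15 + 6·1/5 + 20·3/10 + 42·1/5 + 56·1/6
 = 0 + 6/5 + 6 + 42/5 + 28/3
 = 374/15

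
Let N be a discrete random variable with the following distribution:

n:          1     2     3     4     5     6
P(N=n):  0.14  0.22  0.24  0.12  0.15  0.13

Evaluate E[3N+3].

E[3N+3] = Σ (3n+3)·P(N=n)
 = 6·0.14 + 9·0.22 + 12·0.24 + 15·0.12 + 18·0.15 + 21·0.13
 = 0.84 + 1.98 + 2.88 + 1.8 + 2.7 + 2.73
 = 12.93

12.93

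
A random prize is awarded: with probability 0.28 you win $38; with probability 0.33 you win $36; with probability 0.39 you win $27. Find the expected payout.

33.05

E[payout] = 38·0.28 + 36·0.33 + 27·0.39
 = 10.64 + 11.88 + 10.53
 = 33.05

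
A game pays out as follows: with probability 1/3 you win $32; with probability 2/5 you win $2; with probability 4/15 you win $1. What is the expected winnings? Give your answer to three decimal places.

E[payout] = 32·1/3 + 2·2/5 + 1·4/15
 = 32/3 + 4/5 + 4/15
 = 176/15

11.733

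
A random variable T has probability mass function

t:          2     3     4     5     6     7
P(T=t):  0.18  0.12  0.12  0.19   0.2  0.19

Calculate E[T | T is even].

P(T is even) = 0.18 + 0.12 + 0.2 = 0.5.
E[T | T is even] = [2·0.18 + 4·0.12 + 6·0.2] / 0.5
 = 2.04 / 0.5
 = 102/25

4.08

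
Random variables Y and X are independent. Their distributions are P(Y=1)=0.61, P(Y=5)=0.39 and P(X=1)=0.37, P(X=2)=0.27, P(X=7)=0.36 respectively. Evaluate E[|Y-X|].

2.6562

E[|Y-X|] = Σ_y Σ_x |y-x| · P(Y=y)P(X=x)
 = 0·0.2257 + 1·0.1647 + 6·0.2196 + 4·0.1443 + 3·0.1053 + 2·0.1404
 = 0 + 0.1647 + 1.3176 + 0.5772 + 0.3159 + 0.2808
 = 2.6562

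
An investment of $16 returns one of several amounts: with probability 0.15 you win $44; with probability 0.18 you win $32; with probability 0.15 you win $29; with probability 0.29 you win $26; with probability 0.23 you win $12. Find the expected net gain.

E[payout] = 44·0.15 + 32·0.18 + 29·0.15 + 26·0.29 + 12·0.23
 = 6.6 + 5.76 + 4.35 + 7.54 + 2.76
 = 27.01
Net = 27.01 - 16 = 11.01

11.01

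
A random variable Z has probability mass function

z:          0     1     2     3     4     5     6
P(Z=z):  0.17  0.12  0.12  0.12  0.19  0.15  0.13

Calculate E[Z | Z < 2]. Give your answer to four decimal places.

0.4138

P(Z < 2) = 0.17 + 0.12 = 0.29.
E[Z | Z < 2] = [0·0.17 + 1·0.12] / 0.29
 = 0.12 / 0.29
 = 12/29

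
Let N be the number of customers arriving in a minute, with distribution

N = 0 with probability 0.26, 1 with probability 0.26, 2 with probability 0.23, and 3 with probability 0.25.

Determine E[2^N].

E[2^N] = Σ 2^n·P(N=n)
 = 1·0.26 + 2·0.26 + 4·0.23 + 8·0.25
 = 0.26 + 0.52 + 0.92 + 2
 = 3.7

3.7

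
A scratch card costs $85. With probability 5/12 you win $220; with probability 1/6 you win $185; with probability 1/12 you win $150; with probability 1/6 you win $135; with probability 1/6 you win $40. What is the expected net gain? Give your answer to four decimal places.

E[payout] = 220·5/12 + 185·1/6 + 150·1/12 + 135·1/6 + 40·1/6
 = 275/3 + 185/6 + 25/2 + 45/2 + 20/3
 = 985/6
Net = 985/6 - 85 = 475/6

79.1667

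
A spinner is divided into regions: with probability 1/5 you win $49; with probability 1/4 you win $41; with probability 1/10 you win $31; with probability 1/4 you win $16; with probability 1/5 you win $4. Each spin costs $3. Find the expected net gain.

24.95

E[payout] = 49·1/5 + 41·1/4 + 31·1/10 + 16·1/4 + 4·1/5
 = 49/5 + 41/4 + 31/10 + 4 + 4/5
 = 559/20
Net = 559/20 - 3 = 499/20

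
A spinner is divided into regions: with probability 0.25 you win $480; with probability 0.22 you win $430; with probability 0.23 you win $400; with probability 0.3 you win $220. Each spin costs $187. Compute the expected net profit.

185.6

E[payout] = 480·0.25 + 430·0.22 + 400·0.23 + 220·0.3
 = 120 + 94.6 + 92 + 66
 = 372.6
Net = 372.6 - 187 = 185.6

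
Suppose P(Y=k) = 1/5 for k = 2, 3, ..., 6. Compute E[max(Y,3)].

4.2

E[max(Y,3)] = Σ max(y,3)·P(Y=y)
 = 3·1/5 + 3·1/5 + 4·1/5 + 5·1/5 + 6·1/5
 = 3/5 + 3/5 + 4/5 + 1 + 6/5
 = 21/5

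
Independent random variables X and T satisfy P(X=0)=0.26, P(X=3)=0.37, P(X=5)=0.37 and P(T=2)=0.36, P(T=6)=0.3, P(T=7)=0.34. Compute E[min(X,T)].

E[min(X,T)] = Σ_x Σ_t min(x,t) · P(X=x)P(T=t)
 = 0·0.0936 + 0·0.078 + 0·0.0884 + 2·0.1332 + 3·0.111 + 3·0.1258 + 2·0.1332 + 5·0.111 + 5·0.1258
 = 0 + 0 + 0 + 0.2664 + 0.333 + 0.3774 + 0.2664 + 0.555 + 0.629
 = 2.4272

2.4272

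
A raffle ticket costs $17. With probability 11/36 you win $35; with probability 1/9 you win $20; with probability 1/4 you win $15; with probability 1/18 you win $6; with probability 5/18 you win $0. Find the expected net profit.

0

E[payout] = 35·11/36 + 20·1/9 + 15·1/4 + 6·1/18 + 0·5/18
 = 385/36 + 20/9 + 15/4 + 1/3 + 0
 = 17
Net = 17 - 17 = 0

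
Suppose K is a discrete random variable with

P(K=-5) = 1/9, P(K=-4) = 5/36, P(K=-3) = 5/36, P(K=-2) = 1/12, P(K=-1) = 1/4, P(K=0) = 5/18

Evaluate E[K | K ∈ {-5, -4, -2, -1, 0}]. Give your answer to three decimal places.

P(K ∈ {-5, -4, -2, -1, 0}) = 1/9 + 5/36 + 1/12 + 1/4 + 5/18 = 31/36.
E[K | K ∈ {-5, -4, -2, -1, 0}] = [(-5)·1/9 + (-4)·5/36 + (-2)·1/12 + (-1)·1/4 + 0·5/18] / (31/36)
 = -55/36 / (31/36)
 = -55/31

-1.774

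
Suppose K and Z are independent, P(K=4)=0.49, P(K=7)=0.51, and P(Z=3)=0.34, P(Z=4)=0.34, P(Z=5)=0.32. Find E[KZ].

22.0094

E[KZ] = Σ_k Σ_z kz · P(K=k)P(Z=z)
 = 12·0.1666 + 16·0.1666 + 20·0.1568 + 21·0.1734 + 28·0.1734 + 35·0.1632
 = 1.9992 + 2.6656 + 3.136 + 3.6414 + 4.8552 + 5.712
 = 22.0094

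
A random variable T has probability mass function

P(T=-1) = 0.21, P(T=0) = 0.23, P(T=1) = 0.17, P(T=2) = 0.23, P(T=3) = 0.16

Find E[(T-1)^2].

1.94

E[(T-1)^2] = Σ (t-1)^2·P(T=t)
 = 4·0.21 + 1·0.23 + 0·0.17 + 1·0.23 + 4·0.16
 = 0.84 + 0.23 + 0 + 0.23 + 0.64
 = 1.94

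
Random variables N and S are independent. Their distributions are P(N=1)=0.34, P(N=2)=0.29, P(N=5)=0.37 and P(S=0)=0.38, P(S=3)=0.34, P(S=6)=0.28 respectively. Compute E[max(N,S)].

4.0042

E[max(N,S)] = Σ_n Σ_s max(n,s) · P(N=n)P(S=s)
 = 1·0.1292 + 3·0.1156 + 6·0.0952 + 2·0.1102 + 3·0.0986 + 6·0.0812 + 5·0.1406 + 5·0.1258 + 6·0.1036
 = 0.1292 + 0.3468 + 0.5712 + 0.2204 + 0.2958 + 0.4872 + 0.703 + 0.629 + 0.6216
 = 4.0042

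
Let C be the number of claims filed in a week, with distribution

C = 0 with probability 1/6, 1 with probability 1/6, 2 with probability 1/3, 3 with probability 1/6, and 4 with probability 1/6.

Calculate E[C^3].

E[C^3] = Σ c^3·P(C=c)
 = 0·1/6 + 1·1/6 + 8·1/3 + 27·1/6 + 64·1/6
 = 0 + 1/6 + 8/3 + 9/2 + 32/3
 = 18

18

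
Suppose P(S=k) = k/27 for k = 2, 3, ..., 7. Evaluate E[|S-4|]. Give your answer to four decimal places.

E[|S-4|] = Σ |s-4|·P(S=s)
 = 2·2/27 + 1·1/9 + 0·4/27 + 1·5/27 + 2·2/9 + 3·7/27
 = 4/27 + 1/9 + 0 + 5/27 + 4/9 + 7/9
 = 5/3

1.6667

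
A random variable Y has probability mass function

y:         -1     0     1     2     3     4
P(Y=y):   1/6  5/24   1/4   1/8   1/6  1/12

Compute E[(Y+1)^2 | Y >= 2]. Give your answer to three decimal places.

15.667

P(Y >= 2) = 1/8 + 1/6 + 1/12 = 3/8.
E[(Y+1)^2 | Y >= 2] = [9·1/8 + 16·1/6 + 25·1/12] / (3/8)
 = 47/8 / (3/8)
 = 47/3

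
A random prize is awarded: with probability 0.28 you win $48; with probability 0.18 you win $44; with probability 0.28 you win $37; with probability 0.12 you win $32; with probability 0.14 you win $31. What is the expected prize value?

39.9

E[payout] = 48·0.28 + 44·0.18 + 37·0.28 + 32·0.12 + 31·0.14
 = 13.44 + 7.92 + 10.36 + 3.84 + 4.34
 = 39.9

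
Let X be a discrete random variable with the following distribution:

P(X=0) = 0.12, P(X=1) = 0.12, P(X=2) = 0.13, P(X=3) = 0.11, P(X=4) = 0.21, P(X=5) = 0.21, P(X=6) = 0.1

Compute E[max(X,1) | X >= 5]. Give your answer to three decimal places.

P(X >= 5) = 0.21 + 0.1 = 0.31.
E[max(X,1) | X >= 5] = [5·0.21 + 6·0.1] / 0.31
 = 1.65 / 0.31
 = 165/31

5.323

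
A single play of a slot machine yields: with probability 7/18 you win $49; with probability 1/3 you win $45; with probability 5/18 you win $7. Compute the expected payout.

36

E[payout] = 49·7/18 + 45·1/3 + 7·5/18
 = 343/18 + 15 + 35/18
 = 36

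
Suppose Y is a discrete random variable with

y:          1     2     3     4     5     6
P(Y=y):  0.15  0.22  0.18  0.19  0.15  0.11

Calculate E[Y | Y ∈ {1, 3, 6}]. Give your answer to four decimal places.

P(Y ∈ {1, 3, 6}) = 0.15 + 0.18 + 0.11 = 0.44.
E[Y | Y ∈ {1, 3, 6}] = [1·0.15 + 3·0.18 + 6·0.11] / 0.44
 = 1.35 / 0.44
 = 135/44

3.0682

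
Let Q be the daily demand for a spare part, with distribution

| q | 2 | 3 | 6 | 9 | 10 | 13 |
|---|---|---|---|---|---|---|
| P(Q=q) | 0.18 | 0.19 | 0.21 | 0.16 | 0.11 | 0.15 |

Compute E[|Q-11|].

4.92

E[|Q-11|] = Σ |q-11|·P(Q=q)
 = 9·0.18 + 8·0.19 + 5·0.21 + 2·0.16 + 1·0.11 + 2·0.15
 = 1.62 + 1.52 + 1.05 + 0.32 + 0.11 + 0.3
 = 4.92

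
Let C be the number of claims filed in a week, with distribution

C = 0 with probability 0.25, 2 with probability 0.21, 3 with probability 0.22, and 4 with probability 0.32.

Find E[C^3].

28.1

E[C^3] = Σ c^3·P(C=c)
 = 0·0.25 + 8·0.21 + 27·0.22 + 64·0.32
 = 0 + 1.68 + 5.94 + 20.48
 = 28.1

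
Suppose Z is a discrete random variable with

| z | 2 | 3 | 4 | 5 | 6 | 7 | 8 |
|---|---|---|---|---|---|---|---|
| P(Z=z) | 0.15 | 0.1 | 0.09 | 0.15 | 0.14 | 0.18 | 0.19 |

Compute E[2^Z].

88.28

E[2^Z] = Σ 2^z·P(Z=z)
 = 4·0.15 + 8·0.1 + 16·0.09 + 32·0.15 + 64·0.14 + 128·0.18 + 256·0.19
 = 0.6 + 0.8 + 1.44 + 4.8 + 8.96 + 23.04 + 48.64
 = 88.28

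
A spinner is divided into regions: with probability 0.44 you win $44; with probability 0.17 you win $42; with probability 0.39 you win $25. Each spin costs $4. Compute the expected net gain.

E[payout] = 44·0.44 + 42·0.17 + 25·0.39
 = 19.36 + 7.14 + 9.75
 = 36.25
Net = 36.25 - 4 = 32.25

32.25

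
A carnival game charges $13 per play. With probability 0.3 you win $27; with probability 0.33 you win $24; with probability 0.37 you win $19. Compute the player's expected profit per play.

10.05

E[payout] = 27·0.3 + 24·0.33 + 19·0.37
 = 8.1 + 7.92 + 7.03
 = 23.05
Net = 23.05 - 13 = 10.05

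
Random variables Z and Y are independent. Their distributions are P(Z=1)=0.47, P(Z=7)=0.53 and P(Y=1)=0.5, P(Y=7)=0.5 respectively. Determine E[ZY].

E[ZY] = Σ_z Σ_y zy · P(Z=z)P(Y=y)
 = 1·0.235 + 7·0.235 + 7·0.265 + 49·0.265
 = 0.235 + 1.645 + 1.855 + 12.985
 = 16.72

16.72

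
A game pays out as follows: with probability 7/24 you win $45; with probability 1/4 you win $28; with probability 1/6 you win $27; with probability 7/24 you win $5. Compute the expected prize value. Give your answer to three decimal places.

E[payout] = 45·7/24 + 28·1/4 + 27·1/6 + 5·7/24
 = 105/8 + 7 + 9/2 + 35/24
 = 313/12

26.083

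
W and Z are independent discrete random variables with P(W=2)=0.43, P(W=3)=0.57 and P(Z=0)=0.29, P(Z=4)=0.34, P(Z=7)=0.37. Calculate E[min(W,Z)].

E[min(W,Z)] = Σ_w Σ_z min(w,z) · P(W=w)P(Z=z)
 = 0·0.1247 + 2·0.1462 + 2·0.1591 + 0·0.1653 + 3·0.1938 + 3·0.2109
 = 0 + 0.2924 + 0.3182 + 0 + 0.5814 + 0.6327
 = 1.8247

1.8247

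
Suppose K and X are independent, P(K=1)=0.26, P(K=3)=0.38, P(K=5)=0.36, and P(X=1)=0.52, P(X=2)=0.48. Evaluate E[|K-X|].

1.9696

E[|K-X|] = Σ_k Σ_x |k-x| · P(K=k)P(X=x)
 = 0·0.1352 + 1·0.1248 + 2·0.1976 + 1·0.1824 + 4·0.1872 + 3·0.1728
 = 0 + 0.1248 + 0.3952 + 0.1824 + 0.7488 + 0.5184
 = 1.9696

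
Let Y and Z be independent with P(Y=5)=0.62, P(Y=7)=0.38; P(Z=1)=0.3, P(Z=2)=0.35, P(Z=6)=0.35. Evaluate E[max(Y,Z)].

5.977

E[max(Y,Z)] = Σ_y Σ_z max(y,z) · P(Y=y)P(Z=z)
 = 5·0.186 + 5·0.217 + 6·0.217 + 7·0.114 + 7·0.133 + 7·0.133
 = 0.93 + 1.085 + 1.302 + 0.798 + 0.931 + 0.931
 = 5.977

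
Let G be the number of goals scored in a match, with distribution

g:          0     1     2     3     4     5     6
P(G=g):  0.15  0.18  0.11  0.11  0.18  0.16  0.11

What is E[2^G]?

16.87

E[2^G] = Σ 2^g·P(G=g)
 = 1·0.15 + 2·0.18 + 4·0.11 + 8·0.11 + 16·0.18 + 32·0.16 + 64·0.11
 = 0.15 + 0.36 + 0.44 + 0.88 + 2.88 + 5.12 + 7.04
 = 16.87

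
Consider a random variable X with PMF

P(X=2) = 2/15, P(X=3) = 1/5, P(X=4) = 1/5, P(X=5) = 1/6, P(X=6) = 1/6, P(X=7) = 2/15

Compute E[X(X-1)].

17.8

E[X(X-1)] = Σ x(x-1)·P(X=x)
 = 2·2/15 + 6·1/5 + 12·1/5 + 20·1/6 + 30·1/6 + 42·2/15
 = 4/15 + 6/5 + 12/5 + 10/3 + 5 + 28/5
 = 89/5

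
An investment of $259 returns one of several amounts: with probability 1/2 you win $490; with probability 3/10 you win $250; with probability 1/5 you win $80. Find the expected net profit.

E[payout] = 490·1/2 + 250·3/10 + 80·1/5
 = 245 + 75 + 16
 = 336
Net = 336 - 259 = 77

77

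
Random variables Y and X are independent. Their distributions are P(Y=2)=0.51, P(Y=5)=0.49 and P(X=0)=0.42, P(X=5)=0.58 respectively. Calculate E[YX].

10.063

E[YX] = Σ_y Σ_x yx · P(Y=y)P(X=x)
 = 0·0.2142 + 10·0.2958 + 0·0.2058 + 25·0.2842
 = 0 + 2.958 + 0 + 7.105
 = 10.063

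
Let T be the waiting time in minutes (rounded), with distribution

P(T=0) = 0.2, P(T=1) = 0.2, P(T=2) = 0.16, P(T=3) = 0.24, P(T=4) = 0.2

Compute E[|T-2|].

E[|T-2|] = Σ |t-2|·P(T=t)
 = 2·0.2 + 1·0.2 + 0·0.16 + 1·0.24 + 2·0.2
 = 0.4 + 0.2 + 0 + 0.24 + 0.4
 = 1.24

1.24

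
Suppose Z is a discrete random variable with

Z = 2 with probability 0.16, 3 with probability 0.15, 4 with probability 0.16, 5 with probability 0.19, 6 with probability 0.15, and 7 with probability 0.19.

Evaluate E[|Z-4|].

E[|Z-4|] = Σ |z-4|·P(Z=z)
 = 2·0.16 + 1·0.15 + 0·0.16 + 1·0.19 + 2·0.15 + 3·0.19
 = 0.32 + 0.15 + 0 + 0.19 + 0.3 + 0.57
 = 1.53

1.53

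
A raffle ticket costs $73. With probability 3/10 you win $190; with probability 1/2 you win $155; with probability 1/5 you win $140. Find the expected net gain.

E[payout] = 190·3/10 + 155·1/2 + 140·1/5
 = 57 + 155/2 + 28
 = 325/2
Net = 325/2 - 73 = 179/2

89.5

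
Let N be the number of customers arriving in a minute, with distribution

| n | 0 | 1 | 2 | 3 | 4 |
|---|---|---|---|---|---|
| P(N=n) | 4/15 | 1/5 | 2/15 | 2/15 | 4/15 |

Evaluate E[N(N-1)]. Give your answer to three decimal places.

4.267

E[N(N-1)] = Σ n(n-1)·P(N=n)
 = 0·4/15 + 0·1/5 + 2·2/15 + 6·2/15 + 12·4/15
 = 0 + 0 + 4/15 + 4/5 + 16/5
 = 64/15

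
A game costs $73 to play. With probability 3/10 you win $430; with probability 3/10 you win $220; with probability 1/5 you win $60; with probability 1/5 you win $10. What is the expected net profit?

E[payout] = 430·3/10 + 220·3/10 + 60·1/5 + 10·1/5
 = 129 + 66 + 12 + 2
 = 209
Net = 209 - 73 = 136

136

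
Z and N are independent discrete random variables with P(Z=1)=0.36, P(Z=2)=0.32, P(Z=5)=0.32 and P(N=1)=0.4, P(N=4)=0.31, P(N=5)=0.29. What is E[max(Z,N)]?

E[max(Z,N)] = Σ_z Σ_n max(z,n) · P(Z=z)P(N=n)
 = 1·0.144 + 4·0.1116 + 5·0.1044 + 2·0.128 + 4·0.0992 + 5·0.0928 + 5·0.128 + 5·0.0992 + 5·0.0928
 = 0.144 + 0.4464 + 0.522 + 0.256 + 0.3968 + 0.464 + 0.64 + 0.496 + 0.464
 = 3.8292

3.8292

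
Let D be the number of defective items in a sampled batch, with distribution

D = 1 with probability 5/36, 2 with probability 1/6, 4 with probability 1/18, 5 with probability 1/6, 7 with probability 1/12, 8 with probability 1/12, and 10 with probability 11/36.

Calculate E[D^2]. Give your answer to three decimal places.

E[D^2] = Σ d^2·P(D=d)
 = 1·5/36 + 4·1/6 + 16·1/18 + 25·1/6 + 49·1/12 + 64·1/12 + 100·11/36
 = 5/36 + 2/3 + 8/9 + 25/6 + 49/12 + 16/3 + 275/9
 = 275/6

45.833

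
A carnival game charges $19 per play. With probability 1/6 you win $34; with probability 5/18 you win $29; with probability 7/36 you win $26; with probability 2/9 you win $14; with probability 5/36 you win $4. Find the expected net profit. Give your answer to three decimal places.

E[payout] = 34·1/6 + 29·5/18 + 26·7/36 + 14·2/9 + 4·5/36
 = 17/3 + 145/18 + 91/18 + 28/9 + 5/9
 = 202/9
Net = 202/9 - 19 = 31/9

3.444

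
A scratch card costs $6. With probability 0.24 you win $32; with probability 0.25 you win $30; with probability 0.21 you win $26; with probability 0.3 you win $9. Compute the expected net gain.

E[payout] = 32·0.24 + 30·0.25 + 26·0.21 + 9·0.3
 = 7.68 + 7.5 + 5.46 + 2.7
 = 23.34
Net = 23.34 - 6 = 17.34

17.34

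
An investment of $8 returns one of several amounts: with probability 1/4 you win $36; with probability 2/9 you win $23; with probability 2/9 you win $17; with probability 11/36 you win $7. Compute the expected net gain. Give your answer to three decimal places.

E[payout] = 36·1/4 + 23·2/9 + 17·2/9 + 7·11/36
 = 9 + 46/9 + 34/9 + 77/36
 = 721/36
Net = 721/36 - 8 = 433/36

12.028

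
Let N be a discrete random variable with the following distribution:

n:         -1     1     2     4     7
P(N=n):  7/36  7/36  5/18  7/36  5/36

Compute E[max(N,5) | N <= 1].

5

P(N <= 1) = 7/36 + 7/36 = 7/18.
E[max(N,5) | N <= 1] = [5·7/36 + 5·7/36] / (7/18)
 = 35/18 / (7/18)
 = 5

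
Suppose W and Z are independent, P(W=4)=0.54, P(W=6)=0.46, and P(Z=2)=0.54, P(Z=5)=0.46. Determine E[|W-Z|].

E[|W-Z|] = Σ_w Σ_z |w-z| · P(W=w)P(Z=z)
 = 2·0.2916 + 1·0.2484 + 4·0.2484 + 1·0.2116
 = 0.5832 + 0.2484 + 0.9936 + 0.2116
 = 2.0368

2.0368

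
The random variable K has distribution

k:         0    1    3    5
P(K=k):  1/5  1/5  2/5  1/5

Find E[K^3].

E[K^3] = Σ k^3·P(K=k)
 = 0·1/5 + 1·1/5 + 27·2/5 + 125·1/5
 = 0 + 1/5 + 54/5 + 25
 = 36

36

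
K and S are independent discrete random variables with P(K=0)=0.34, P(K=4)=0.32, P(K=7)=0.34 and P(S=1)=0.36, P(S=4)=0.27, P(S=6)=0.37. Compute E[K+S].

E[K+S] = Σ_k Σ_s (k+s) · P(K=k)P(S=s)
 = 1·0.1224 + 4·0.0918 + 6·0.1258 + 5·0.1152 + 8·0.0864 + 10·0.1184 + 8·0.1224 + 11·0.0918 + 13·0.1258
 = 0.1224 + 0.3672 + 0.7548 + 0.576 + 0.6912 + 1.184 + 0.9792 + 1.0098 + 1.6354
 = 7.32

7.32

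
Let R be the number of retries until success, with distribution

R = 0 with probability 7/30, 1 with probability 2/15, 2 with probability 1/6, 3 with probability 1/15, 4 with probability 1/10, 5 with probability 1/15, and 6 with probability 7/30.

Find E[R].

E[R] = Σ r·P(R=r)
 = 0·7/30 + 1·2/15 + 2·1/6 + 3·1/15 + 4·1/10 + 5·1/15 + 6·7/30
 = 0 + 2/15 + 1/3 + 1/5 + 2/5 + 1/3 + 7/5
 = 14/5

2.8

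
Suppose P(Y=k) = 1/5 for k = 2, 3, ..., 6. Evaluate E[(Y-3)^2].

E[(Y-3)^2] = Σ (y-3)^2·P(Y=y)
 = 1·1/5 + 0·1/5 + 1·1/5 + 4·1/5 + 9·1/5
 = 1/5 + 0 + 1/5 + 4/5 + 9/5
 = 3

3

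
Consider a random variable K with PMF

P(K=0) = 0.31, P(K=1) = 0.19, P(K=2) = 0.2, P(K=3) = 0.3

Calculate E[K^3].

9.89

E[K^3] = Σ k^3·P(K=k)
 = 0·0.31 + 1·0.19 + 8·0.2 + 27·0.3
 = 0 + 0.19 + 1.6 + 8.1
 = 9.89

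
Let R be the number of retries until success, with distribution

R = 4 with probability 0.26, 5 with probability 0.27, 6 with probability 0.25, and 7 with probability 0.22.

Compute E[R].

5.43

E[R] = Σ r·P(R=r)
 = 4·0.26 + 5·0.27 + 6·0.25 + 7·0.22
 = 1.04 + 1.35 + 1.5 + 1.54
 = 5.43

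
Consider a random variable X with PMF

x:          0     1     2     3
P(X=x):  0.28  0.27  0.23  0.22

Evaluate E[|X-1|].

E[|X-1|] = Σ |x-1|·P(X=x)
 = 1·0.28 + 0·0.27 + 1·0.23 + 2·0.22
 = 0.28 + 0 + 0.23 + 0.44
 = 0.95

0.95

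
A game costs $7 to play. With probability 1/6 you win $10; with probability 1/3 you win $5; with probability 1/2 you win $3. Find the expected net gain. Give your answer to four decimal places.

E[payout] = 10·1/6 + 5·1/3 + 3·1/2
 = 5/3 + 5/3 + 3/2
 = 29/6
Net = 29/6 - 7 = -13/6

-2.1667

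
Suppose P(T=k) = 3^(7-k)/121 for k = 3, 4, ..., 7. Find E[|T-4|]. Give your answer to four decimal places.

0.8182

E[|T-4|] = Σ |t-4|·P(T=t)
 = 1·81/121 + 0·27/121 + 1·9/121 + 2·3/121 + 3·1/121
 = 81/121 + 0 + 9/121 + 6/121 + 3/121
 = 9/11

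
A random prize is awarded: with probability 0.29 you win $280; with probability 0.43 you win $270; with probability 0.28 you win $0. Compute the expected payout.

E[payout] = 280·0.29 + 270·0.43 + 0·0.28
 = 81.2 + 116.1 + 0
 = 197.3

197.3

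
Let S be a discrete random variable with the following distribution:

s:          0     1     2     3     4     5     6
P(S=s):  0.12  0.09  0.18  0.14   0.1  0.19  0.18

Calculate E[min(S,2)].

1.67

E[min(S,2)] = Σ min(s,2)·P(S=s)
 = 0·0.12 + 1·0.09 + 2·0.18 + 2·0.14 + 2·0.1 + 2·0.19 + 2·0.18
 = 0 + 0.09 + 0.36 + 0.28 + 0.2 + 0.38 + 0.36
 = 1.67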